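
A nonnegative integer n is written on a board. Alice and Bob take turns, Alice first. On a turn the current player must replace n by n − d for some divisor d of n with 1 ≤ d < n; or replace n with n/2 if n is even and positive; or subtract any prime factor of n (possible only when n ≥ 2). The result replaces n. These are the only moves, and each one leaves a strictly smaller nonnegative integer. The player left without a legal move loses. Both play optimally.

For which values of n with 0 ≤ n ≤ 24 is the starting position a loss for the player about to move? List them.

Classify positions by backward induction: terminal positions (no move available) are L. From any other position, the mover wins iff some move reaches an L.
n=0: no move → L
n=1: no move → L
n=2: W (go to 0, an L position)
n=3: W (go to 0, an L position)
n=4: L (options 2(W), 3(W) are all W)
n=5: W (go to 0, an L position)
n=6: W (go to 4, an L position)
n=7: W (go to 0, an L position)
n=8: W (go to 4, an L position)
n=9: L (options 6(W), 8(W) are all W)
n=10: W (go to 9, an L position)
n=11: W (go to 0, an L position)
n=12: W (go to 9, an L position)
n=13: W (go to 0, an L position)
n=14: L (options 7(W), 12(W), 13(W) are all W)
n=15: W (go to 14, an L position)
n=16: W (go to 14, an L position)
n=17: W (go to 0, an L position)
n=18: W (go to 9, an L position)
n=19: W (go to 0, an L position)
n=20: L (options 10(W), 15(W), 16(W), 18(W), 19(W) are all W)
n=21: W (go to 14, an L position)
n=22: W (go to 20, an L position)
n=23: W (go to 0, an L position)
n=24: W (go to 20, an L position)
The losing starting values of n are exactly the entries labelled L in this table (6 of them).

0, 1, 4, 9, 14, 20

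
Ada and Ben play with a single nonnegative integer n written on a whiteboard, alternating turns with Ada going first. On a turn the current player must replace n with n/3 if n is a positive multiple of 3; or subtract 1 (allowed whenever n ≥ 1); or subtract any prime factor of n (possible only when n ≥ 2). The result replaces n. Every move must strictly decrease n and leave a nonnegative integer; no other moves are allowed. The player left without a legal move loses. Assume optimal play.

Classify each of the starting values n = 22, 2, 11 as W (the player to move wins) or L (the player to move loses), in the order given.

22: L, 2: W, 11: W

Work bottom-up. With no move the player to move loses. Otherwise the position is W if at least one move leads to an L position for the opponent, and L if every move leads to a W.
n=0: no move → L
n=1: reaches L-position 0 → W
n=2: reaches L-position 0 → W
n=3: reaches L-position 0 → W
n=4: only reaches 2(W), 3(W), all W → L
n=5: reaches L-position 0 → W
n=6: reaches L-position 4 → W
n=7: reaches L-position 0 → W
n=8: only reaches 6(W), 7(W), all W → L
n=9: reaches L-position 8 → W
n=10: reaches L-position 8 → W
n=11: reaches L-position 0 → W
n=12: reaches L-position 4 → W
n=13: reaches L-position 0 → W
n=14: only reaches 7(W), 12(W), 13(W), all W → L
n=15: reaches L-position 14 → W
n=16: reaches L-position 14 → W
n=17: reaches L-position 0 → W
n=18: only reaches 6(W), 15(W), 16(W), 17(W), all W → L
n=19: reaches L-position 0 → W
n=20: reaches L-position 18 → W
n=21: reaches L-position 14 → W
n=22: only reaches 11(W), 20(W), 21(W), all W → L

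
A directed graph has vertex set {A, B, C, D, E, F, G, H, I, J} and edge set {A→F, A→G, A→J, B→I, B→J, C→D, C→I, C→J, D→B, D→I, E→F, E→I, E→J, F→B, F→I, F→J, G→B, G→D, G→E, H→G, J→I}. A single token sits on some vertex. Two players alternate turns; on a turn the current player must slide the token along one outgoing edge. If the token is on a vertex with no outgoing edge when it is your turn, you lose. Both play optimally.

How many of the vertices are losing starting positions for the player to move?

2

Work bottom-up. With no move the player to move loses. Otherwise the position is W if at least one move leads to an L position for the opponent, and L if every move leads to a W.
Every edge goes from a vertex to one that appears earlier in the order I, J, B, F, E, D, G, C, A, H, so processing vertices in that order labels each vertex after all of its successors.
I: no outgoing edge → L
J: reaches L-position I → W
B: reaches L-position I → W
F: reaches L-position I → W
E: reaches L-position I → W
D: reaches L-position I → W
G: only reaches D(W), E(W), B(W), all W → L
C: reaches L-position I → W
A: reaches L-position G → W
H: reaches L-position G → W
The L vertices are G, I; that is 2 in all.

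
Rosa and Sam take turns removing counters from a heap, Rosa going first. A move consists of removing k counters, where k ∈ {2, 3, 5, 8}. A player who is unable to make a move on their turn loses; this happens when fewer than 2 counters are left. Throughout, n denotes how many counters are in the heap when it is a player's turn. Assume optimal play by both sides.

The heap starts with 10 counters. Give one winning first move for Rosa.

Positions with no move are L. A position that does have a move is losing for the player to move precisely when every available move leads to a winning position for the opponent. Fill in the labels:
n=0: no move → L
n=1: no move → L
n=2: W (go to 0, an L position)
n=3: W (go to 1, an L position)
n=4: W (go to 1, an L position)
n=5: W (go to 0, an L position)
n=6: W (go to 1, an L position)
n=7: L (options 5(W), 4(W), 2(W) are all W)
n=8: W (go to 0, an L position)
n=9: W (go to 7, an L position)
n=10: W (go to 7, an L position)
From 10, the L positions reachable in one move are: 7.

Remove 3, leaving 7.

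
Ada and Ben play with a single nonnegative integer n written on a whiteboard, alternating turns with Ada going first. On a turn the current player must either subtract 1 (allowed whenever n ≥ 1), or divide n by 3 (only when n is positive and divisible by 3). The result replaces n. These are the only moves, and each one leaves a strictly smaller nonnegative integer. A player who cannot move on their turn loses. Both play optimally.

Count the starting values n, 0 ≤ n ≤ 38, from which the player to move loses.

Classify positions by backward induction: terminal positions (no move available) are L. From any other position, the mover wins iff some move reaches an L.
n=0: no move → L
n=1: reaches L-position 0 → W
n=2: only reaches 1(W), which is W → L
n=3: reaches L-position 2 → W
n=4: only reaches 3(W), which is W → L
n=5: reaches L-position 4 → W
n=6: reaches L-position 2 → W
n=7: only reaches 6(W), which is W → L
n=8: reaches L-position 7 → W
n=9: only reaches 3(W), 8(W), all W → L
n=10: reaches L-position 9 → W
n=11: only reaches 10(W), which is W → L
n=12: reaches L-position 4 → W
n=13: only reaches 12(W), which is W → L
n=14: reaches L-position 13 → W
n=15: only reaches 5(W), 14(W), all W → L
n=16: reaches L-position 15 → W
n=17: only reaches 16(W), which is W → L
n=18: reaches L-position 17 → W
n=19: only reaches 18(W), which is W → L
n=20: reaches L-position 19 → W
n=21: reaches L-position 7 → W
n=22: only reaches 21(W), which is W → L
n=23: reaches L-position 22 → W
n=24: only reaches 8(W), 23(W), all W → L
n=25: reaches L-position 24 → W
n=26: only reaches 25(W), which is W → L
n=27: reaches L-position 9 → W
n=28: only reaches 27(W), which is W → L
n=29: reaches L-position 28 → W
n=30: only reaches 10(W), 29(W), all W → L
n=31: reaches L-position 30 → W
n=32: only reaches 31(W), which is W → L
n=33: reaches L-position 11 → W
n=34: only reaches 33(W), which is W → L
n=35: reaches L-position 34 → W
n=36: only reaches 12(W), 35(W), all W → L
n=37: reaches L-position 36 → W
n=38: only reaches 37(W), which is W → L
L entries with 0 ≤ n ≤ 38: n = 0, 2, 4, 7, 9, 11, 13, 15, 17, 19, 22, 24, 26, 28, 30, 32, 34, 36, 38; that makes 19.

19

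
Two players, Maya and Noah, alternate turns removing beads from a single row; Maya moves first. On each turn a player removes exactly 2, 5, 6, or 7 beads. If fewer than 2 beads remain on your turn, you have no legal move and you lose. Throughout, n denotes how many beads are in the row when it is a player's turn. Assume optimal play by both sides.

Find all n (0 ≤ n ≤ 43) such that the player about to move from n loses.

Label each position W (a win for the player to move) or L (a loss). A position with no legal move is L; any other position is W exactly when some move reaches an L, and L when every move reaches a W.
n=0: no move → L
n=1: no move → L
n=2: reaches L-position 0 → W
n=3: reaches L-position 1 → W
n=4: only reaches 2(W), which is W → L
n=5: reaches L-position 0 → W
n=6: reaches L-position 4 → W
n=7: reaches L-position 1 → W
n=8: reaches L-position 1 → W
n=9: reaches L-position 4 → W
n=10: reaches L-position 4 → W
n=11: reaches L-position 4 → W
n=12: only reaches 10(W), 7(W), 6(W), 5(W), all W → L
n=13: only reaches 11(W), 8(W), 7(W), 6(W), all W → L
n=14: reaches L-position 12 → W
n=15: reaches L-position 13 → W
n=16: only reaches 14(W), 11(W), 10(W), 9(W), all W → L
n=17: reaches L-position 12 → W
n=18: reaches L-position 16 → W
n=19: reaches L-position 13 → W
n=20: reaches L-position 13 → W
n=21: reaches L-position 16 → W
n=22: reaches L-position 16 → W
n=23: reaches L-position 16 → W
n=24: only reaches 22(W), 19(W), 18(W), 17(W), all W → L
n=25: only reaches 23(W), 20(W), 19(W), 18(W), all W → L
n=26: reaches L-position 24 → W
n=27: reaches L-position 25 → W
n=28: only reaches 26(W), 23(W), 22(W), 21(W), all W → L
n=29: reaches L-position 24 → W
n=30: reaches L-position 28 → W
n=31: reaches L-position 25 → W
n=32: reaches L-position 25 → W
n=33: reaches L-position 28 → W
n=34: reaches L-position 28 → W
n=35: reaches L-position 28 → W
n=36: only reaches 34(W), 31(W), 30(W), 29(W), all W → L
n=37: only reaches 35(W), 32(W), 31(W), 30(W), all W → L
n=38: reaches L-position 36 → W
n=39: reaches L-position 37 → W
n=40: only reaches 38(W), 35(W), 34(W), 33(W), all W → L
n=41: reaches L-position 36 → W
n=42: reaches L-position 40 → W
n=43: reaches L-position 37 → W
Reading off the rows marked L gives the requested list; there are 12 such values of n.

0, 1, 4, 12, 13, 16, 24, 25, 28, 36, 37, 40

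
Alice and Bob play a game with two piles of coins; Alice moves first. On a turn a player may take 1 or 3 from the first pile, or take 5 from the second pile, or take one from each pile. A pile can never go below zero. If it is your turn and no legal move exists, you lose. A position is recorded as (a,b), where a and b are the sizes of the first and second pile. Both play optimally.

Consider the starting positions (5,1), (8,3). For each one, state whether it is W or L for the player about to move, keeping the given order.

(5,1): W, (8,3): L

Compute win/loss labels from the base case upward. A position with no move is L. Any other position is W if it can reach an L in one move, else L.
No move ever increases a pile, so every position that can arise here has a ≤ 8 and b ≤ 3; it is enough to label the cells with 0 ≤ a ≤ 8 and 0 ≤ b ≤ 3.
Every move lowers a or b (never raises either), so fill the grid row by row in increasing a, and left to right within a row: each cell's successors are then already labelled.
      b=0  b=1  b=2  b=3
a=0:    L    L    L    L
a=1:    W    W    W    W
a=2:    L    L    L    L
a=3:    W    W    W    W
a=4:    L    L    L    L
a=5:    W    W    W    W
a=6:    L    L    L    L
a=7:    W    W    W    W
a=8:    L    L    L    L
Cells with no legal move (terminal, hence L): (0,0), (0,1), (0,2), (0,3).
The remaining L cells, each justified by listing all of its moves:
(2,0): only reaches (1,0)(W), which is W → L
(2,1): only reaches (1,1)(W), (1,0)(W), all W → L
(2,2): only reaches (1,2)(W), (1,1)(W), all W → L
(2,3): only reaches (1,3)(W), (1,2)(W), all W → L
(4,0): only reaches (3,0)(W), (1,0)(W), all W → L
(4,1): only reaches (3,1)(W), (1,1)(W), (3,0)(W), all W → L
(4,2): only reaches (3,2)(W), (1,2)(W), (3,1)(W), all W → L
(4,3): only reaches (3,3)(W), (1,3)(W), (3,2)(W), all W → L
(6,0): only reaches (5,0)(W), (3,0)(W), all W → L
(6,1): only reaches (5,1)(W), (3,1)(W), (5,0)(W), all W → L
(6,2): only reaches (5,2)(W), (3,2)(W), (5,1)(W), all W → L
(6,3): only reaches (5,3)(W), (3,3)(W), (5,2)(W), all W → L
(8,0): only reaches (7,0)(W), (5,0)(W), all W → L
(8,1): only reaches (7,1)(W), (5,1)(W), (7,0)(W), all W → L
(8,2): only reaches (7,2)(W), (5,2)(W), (7,1)(W), all W → L
(8,3): only reaches (7,3)(W), (5,3)(W), (7,2)(W), all W → L
Every other cell has at least one move into one of the L cells above, so it is W.
(5,1): the move to (4,1) reaches an L cell, so W
(8,3): one of the L cells justified above, so L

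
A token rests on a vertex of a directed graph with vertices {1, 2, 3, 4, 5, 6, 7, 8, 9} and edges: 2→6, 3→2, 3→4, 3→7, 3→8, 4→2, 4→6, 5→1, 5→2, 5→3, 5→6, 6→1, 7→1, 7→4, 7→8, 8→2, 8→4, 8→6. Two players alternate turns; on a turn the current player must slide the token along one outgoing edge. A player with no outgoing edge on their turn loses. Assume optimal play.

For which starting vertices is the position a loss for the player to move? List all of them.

Classify positions by backward induction: terminal positions (no move available) are L. From any other position, the mover wins iff some move reaches an L.
Every edge goes from a vertex to one that appears earlier in the order 1, 9, 6, 2, 4, 8, 7, 3, 5, so processing vertices in that order labels each vertex after all of its successors.
1: no outgoing edge → L
9: no outgoing edge → L
6: W (go to 1, an L position)
2: L (sole option 6(W) is W)
4: W (go to 2, an L position)
8: W (go to 2, an L position)
7: W (go to 1, an L position)
3: W (go to 2, an L position)
5: W (go to 2, an L position)
The losing starting vertices are exactly the entries labelled L in this table (3 of them).

1, 2, 9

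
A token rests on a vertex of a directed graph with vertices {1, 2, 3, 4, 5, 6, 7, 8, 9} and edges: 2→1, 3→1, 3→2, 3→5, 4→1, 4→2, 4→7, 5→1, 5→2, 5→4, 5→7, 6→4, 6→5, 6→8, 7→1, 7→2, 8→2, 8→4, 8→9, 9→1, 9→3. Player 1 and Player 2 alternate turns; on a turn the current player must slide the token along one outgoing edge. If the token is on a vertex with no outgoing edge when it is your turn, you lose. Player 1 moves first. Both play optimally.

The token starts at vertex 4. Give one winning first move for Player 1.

Classify positions by backward induction: terminal positions (no move available) are L. From any other position, the mover wins iff some move reaches an L.
Every edge goes from a vertex to one that appears earlier in the order 1, 2, 7, 4, 5, 3, 9, 8, 6, so processing vertices in that order labels each vertex after all of its successors.
1: no outgoing edge → L
2: reaches L-position 1 → W
7: reaches L-position 1 → W
4: reaches L-position 1 → W
5: reaches L-position 1 → W
3: reaches L-position 1 → W
9: reaches L-position 1 → W
8: only reaches 9(W), 4(W), 2(W), all W → L
6: reaches L-position 8 → W
From 4, the L positions reachable in one move are: 1.

Move to 1.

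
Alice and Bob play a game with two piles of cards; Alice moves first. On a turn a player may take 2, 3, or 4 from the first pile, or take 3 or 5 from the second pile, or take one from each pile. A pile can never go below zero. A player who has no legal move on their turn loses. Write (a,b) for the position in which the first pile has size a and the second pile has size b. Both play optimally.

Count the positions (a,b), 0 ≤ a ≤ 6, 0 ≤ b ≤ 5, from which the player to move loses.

13

Positions with no move are L. A position that does have a move is losing for the player to move precisely when every available move leads to a winning position for the opponent. Fill in the labels:
Every move lowers a or b (never raises either), so fill the grid row by row in increasing a, and left to right within a row: each cell's successors are then already labelled.
      b=0  b=1  b=2  b=3  b=4  b=5
a=0:    L    L    L    W    W    W
a=1:    L    W    W    W    L    W
a=2:    W    W    W    L    L    W
a=3:    W    W    W    L    W    W
a=4:    W    W    W    W    W    L
a=5:    W    L    L    W    W    W
a=6:    L    L    W    W    W    W
Cells with no legal move (terminal, hence L): (0,0), (0,1), (0,2), (1,0).
The remaining L cells, each justified by listing all of its moves:
(1,4): →(1,1)(W), (0,3)(W) — all W, so L
(2,3): →(0,3)(W), (2,0)(W), (1,2)(W) — all W, so L
(2,4): →(0,4)(W), (2,1)(W), (1,3)(W) — all W, so L
(3,3): →(1,3)(W), (0,3)(W), (3,0)(W), (2,2)(W) — all W, so L
(4,5): →(2,5)(W), (1,5)(W), (0,5)(W), (4,2)(W), (4,0)(W), (3,4)(W) — all W, so L
(5,1): →(3,1)(W), (2,1)(W), (1,1)(W), (4,0)(W) — all W, so L
(5,2): →(3,2)(W), (2,2)(W), (1,2)(W), (4,1)(W) — all W, so L
(6,0): →(4,0)(W), (3,0)(W), (2,0)(W) — all W, so L
(6,1): →(4,1)(W), (3,1)(W), (2,1)(W), (5,0)(W) — all W, so L
Every other cell has at least one move into one of the L cells above, so it is W.
L cells per row: a=0: 3, a=1: 2, a=2: 2, a=3: 1, a=4: 1, a=5: 2, a=6: 2; total 13.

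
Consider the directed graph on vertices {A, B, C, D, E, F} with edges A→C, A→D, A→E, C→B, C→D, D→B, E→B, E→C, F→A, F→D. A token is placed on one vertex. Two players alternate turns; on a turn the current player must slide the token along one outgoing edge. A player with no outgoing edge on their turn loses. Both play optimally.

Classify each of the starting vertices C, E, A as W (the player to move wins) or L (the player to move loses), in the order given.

C: W, E: W, A: L

Build the W/L table. Terminal = L. A non-terminal position is W if it has a move to some L; otherwise it is L.
Every edge goes from a vertex to one that appears earlier in the order B, D, C, E, A, F, so processing vertices in that order labels each vertex after all of its successors.
B: no outgoing edge → L
D: reaches L-position B → W
C: reaches L-position B → W
E: reaches L-position B → W
A: only reaches E(W), C(W), D(W), all W → L
F: reaches L-position A → W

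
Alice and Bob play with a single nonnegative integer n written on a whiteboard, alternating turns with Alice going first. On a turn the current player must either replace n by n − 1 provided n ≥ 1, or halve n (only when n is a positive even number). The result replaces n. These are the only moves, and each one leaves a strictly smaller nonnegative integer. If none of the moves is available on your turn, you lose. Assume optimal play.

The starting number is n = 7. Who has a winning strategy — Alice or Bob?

Bob wins.

Positions with no move are L. A position that does have a move is losing for the player to move precisely when every available move leads to a winning position for the opponent. Fill in the labels:
n=0: no move → L
n=1: →0(L), so W
n=2: →1(W) only, which is W, so L
n=3: →2(L), so W
n=4: →2(L), so W
n=5: →4(W) only, which is W, so L
n=6: →5(L), so W
n=7: →6(W) only, which is W, so L
The starting position 7 is L: whatever Alice does, the opponent receives a W position.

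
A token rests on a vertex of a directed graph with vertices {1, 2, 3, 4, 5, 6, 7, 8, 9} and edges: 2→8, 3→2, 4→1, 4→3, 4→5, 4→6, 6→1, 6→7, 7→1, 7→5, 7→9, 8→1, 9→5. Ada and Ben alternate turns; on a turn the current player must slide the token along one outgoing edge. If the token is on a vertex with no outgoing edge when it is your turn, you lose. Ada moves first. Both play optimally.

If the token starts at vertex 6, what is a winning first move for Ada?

Move to 1.

Use the standard recursion: the mover loses at a terminal position; elsewhere, the mover wins exactly when some move hands the opponent an L position.
Every edge goes from a vertex to one that appears earlier in the order 5, 1, 9, 7, 8, 2, 6, 3, 4, so processing vertices in that order labels each vertex after all of its successors.
5: no outgoing edge → L
1: no outgoing edge → L
9: can move to 5, which is L ⇒ W
7: can move to 1, which is L ⇒ W
8: can move to 1, which is L ⇒ W
2: the only move is to 8(W), a W ⇒ L
6: can move to 1, which is L ⇒ W
3: can move to 2, which is L ⇒ W
4: can move to 1, which is L ⇒ W
From 6, the L positions reachable in one move are: 1.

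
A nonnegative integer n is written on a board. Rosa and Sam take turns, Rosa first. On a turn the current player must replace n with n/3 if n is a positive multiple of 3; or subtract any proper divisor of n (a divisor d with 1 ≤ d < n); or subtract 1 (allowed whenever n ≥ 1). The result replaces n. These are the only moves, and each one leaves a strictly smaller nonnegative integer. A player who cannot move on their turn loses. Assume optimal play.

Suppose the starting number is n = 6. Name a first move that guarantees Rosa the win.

Work bottom-up. With no move the player to move loses. Otherwise the position is W if at least one move leads to an L position for the opponent, and L if every move leads to a W.
n=0: no move → L
n=1: can move to 0, which is L ⇒ W
n=2: the only move is to 1(W), a W ⇒ L
n=3: can move to 2, which is L ⇒ W
n=4: can move to 2, which is L ⇒ W
n=5: the only move is to 4(W), a W ⇒ L
n=6: can move to 2, which is L ⇒ W
From 6, the L positions reachable in one move are: 2, 5. Any move reaching one of these is winning.

Move to 2.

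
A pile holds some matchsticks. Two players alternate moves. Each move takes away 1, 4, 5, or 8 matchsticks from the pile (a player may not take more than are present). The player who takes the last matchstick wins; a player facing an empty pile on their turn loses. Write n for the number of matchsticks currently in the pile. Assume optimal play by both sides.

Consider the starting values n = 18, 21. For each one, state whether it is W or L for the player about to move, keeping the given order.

Compute win/loss labels from the base case upward. A position with no move is L. Any other position is W if it can reach an L in one move, else L.
n=0: no move → L
n=1: →0(L), so W
n=2: →1(W) only, which is W, so L
n=3: →2(L), so W
n=4: →0(L), so W
n=5: →0(L), so W
n=6: →2(L), so W
n=7: →2(L), so W
n=8: →0(L), so W
n=9: →8(W), 5(W), 4(W), 1(W) — all W, so L
n=10: →9(L), so W
n=11: →10(W), 7(W), 6(W), 3(W) — all W, so L
n=12: →11(L), so W
n=13: →9(L), so W
n=14: →9(L), so W
n=15: →11(L), so W
n=16: →11(L), so W
n=17: →9(L), so W
n=18: →17(W), 14(W), 13(W), 10(W) — all W, so L
n=19: →18(L), so W
n=20: →19(W), 16(W), 15(W), 12(W) — all W, so L
n=21: →20(L), so W

18: L, 21: W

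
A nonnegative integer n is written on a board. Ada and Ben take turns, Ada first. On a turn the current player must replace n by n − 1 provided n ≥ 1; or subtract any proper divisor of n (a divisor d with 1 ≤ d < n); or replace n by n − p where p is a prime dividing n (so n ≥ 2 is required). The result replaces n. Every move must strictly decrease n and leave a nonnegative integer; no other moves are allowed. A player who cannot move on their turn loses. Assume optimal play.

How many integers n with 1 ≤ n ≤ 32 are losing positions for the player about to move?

6

Use the standard recursion: the mover loses at a terminal position; elsewhere, the mover wins exactly when some move hands the opponent an L position.
n=0: no move → L
n=1: W (go to 0, an L position)
n=2: W (go to 0, an L position)
n=3: W (go to 0, an L position)
n=4: L (options 2(W), 3(W) are all W)
n=5: W (go to 0, an L position)
n=6: W (go to 4, an L position)
n=7: W (go to 0, an L position)
n=8: W (go to 4, an L position)
n=9: L (options 6(W), 8(W) are all W)
n=10: W (go to 9, an L position)
n=11: W (go to 0, an L position)
n=12: W (go to 9, an L position)
n=13: W (go to 0, an L position)
n=14: L (options 7(W), 12(W), 13(W) are all W)
n=15: W (go to 14, an L position)
n=16: W (go to 14, an L position)
n=17: W (go to 0, an L position)
n=18: W (go to 9, an L position)
n=19: W (go to 0, an L position)
n=20: L (options 10(W), 15(W), 16(W), 18(W), 19(W) are all W)
n=21: W (go to 14, an L position)
n=22: W (go to 20, an L position)
n=23: W (go to 0, an L position)
n=24: W (go to 20, an L position)
n=25: W (go to 20, an L position)
n=26: L (options 13(W), 24(W), 25(W) are all W)
n=27: W (go to 26, an L position)
n=28: W (go to 14, an L position)
n=29: W (go to 0, an L position)
n=30: W (go to 20, an L position)
n=31: W (go to 0, an L position)
n=32: L (options 16(W), 24(W), 28(W), 30(W), 31(W) are all W)
L entries with 1 ≤ n ≤ 32 (n=0 is outside the asked range and is not counted): n = 4, 9, 14, 20, 26, 32; that makes 6.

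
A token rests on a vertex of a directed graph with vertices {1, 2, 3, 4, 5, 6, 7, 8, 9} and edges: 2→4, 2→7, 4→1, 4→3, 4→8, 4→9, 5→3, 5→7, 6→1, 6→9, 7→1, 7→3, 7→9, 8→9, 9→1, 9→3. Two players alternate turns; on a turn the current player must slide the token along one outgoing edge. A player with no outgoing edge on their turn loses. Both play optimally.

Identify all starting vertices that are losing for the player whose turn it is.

Positions with no move are L. A position that does have a move is losing for the player to move precisely when every available move leads to a winning position for the opponent. Fill in the labels:
Every edge goes from a vertex to one that appears earlier in the order 3, 1, 9, 7, 8, 4, 6, 5, 2, so processing vertices in that order labels each vertex after all of its successors.
3: no outgoing edge → L
1: no outgoing edge → L
9: →1(L), so W
7: →1(L), so W
8: →9(W) only, which is W, so L
4: →8(L), so W
6: →1(L), so W
5: →3(L), so W
2: →4(W), 7(W) — all W, so L
The losing starting vertices are exactly the entries labelled L in this table (4 of them).

1, 2, 3, 8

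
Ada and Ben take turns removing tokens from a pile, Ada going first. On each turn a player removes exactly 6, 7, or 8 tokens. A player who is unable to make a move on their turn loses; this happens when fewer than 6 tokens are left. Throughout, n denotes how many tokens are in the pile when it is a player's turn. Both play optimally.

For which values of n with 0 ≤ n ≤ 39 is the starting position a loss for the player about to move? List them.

Use the standard recursion: the mover loses at a terminal position; elsewhere, the mover wins exactly when some move hands the opponent an L position.
n=0: no move → L
n=1: no move → L
n=2: no move → L
n=3: no move → L
n=4: no move → L
n=5: no move → L
n=6: can move to 0, which is L ⇒ W
n=7: can move to 1, which is L ⇒ W
n=8: can move to 2, which is L ⇒ W
n=9: can move to 3, which is L ⇒ W
n=10: can move to 4, which is L ⇒ W
n=11: can move to 5, which is L ⇒ W
n=12: can move to 5, which is L ⇒ W
n=13: can move to 5, which is L ⇒ W
n=14: moves to 8(W), 7(W), 6(W); every one is W ⇒ L
n=15: moves to 9(W), 8(W), 7(W); every one is W ⇒ L
n=16: moves to 10(W), 9(W), 8(W); every one is W ⇒ L
n=17: moves to 11(W), 10(W), 9(W); every one is W ⇒ L
n=18: moves to 12(W), 11(W), 10(W); every one is W ⇒ L
n=19: moves to 13(W), 12(W), 11(W); every one is W ⇒ L
n=20: can move to 14, which is L ⇒ W
n=21: can move to 15, which is L ⇒ W
n=22: can move to 16, which is L ⇒ W
n=23: can move to 17, which is L ⇒ W
n=24: can move to 18, which is L ⇒ W
n=25: can move to 19, which is L ⇒ W
n=26: can move to 19, which is L ⇒ W
n=27: can move to 19, which is L ⇒ W
n=28: moves to 22(W), 21(W), 20(W); every one is W ⇒ L
n=29: moves to 23(W), 22(W), 21(W); every one is W ⇒ L
n=30: moves to 24(W), 23(W), 22(W); every one is W ⇒ L
n=31: moves to 25(W), 24(W), 23(W); every one is W ⇒ L
n=32: moves to 26(W), 25(W), 24(W); every one is W ⇒ L
n=33: moves to 27(W), 26(W), 25(W); every one is W ⇒ L
n=34: can move to 28, which is L ⇒ W
n=35: can move to 29, which is L ⇒ W
n=36: can move to 30, which is L ⇒ W
n=37: can move to 31, which is L ⇒ W
n=38: can move to 32, which is L ⇒ W
n=39: can move to 33, which is L ⇒ W
Reading off the rows marked L gives the requested list; there are 18 such values of n.

0, 1, 2, 3, 4, 5, 14, 15, 16, 17, 18, 19, 28, 29, 30, 31, 32, 33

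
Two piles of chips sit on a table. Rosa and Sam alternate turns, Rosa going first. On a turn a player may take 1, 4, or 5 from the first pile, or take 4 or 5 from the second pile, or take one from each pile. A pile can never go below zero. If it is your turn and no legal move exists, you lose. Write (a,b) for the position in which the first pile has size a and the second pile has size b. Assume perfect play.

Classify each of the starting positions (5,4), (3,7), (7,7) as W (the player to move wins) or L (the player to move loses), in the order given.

Classify positions by backward induction: terminal positions (no move available) are L. From any other position, the mover wins iff some move reaches an L.
No move ever increases a pile, so every position that can arise here has a ≤ 7 and b ≤ 7; it is enough to label the cells with 0 ≤ a ≤ 7 and 0 ≤ b ≤ 7.
Every move lowers a or b (never raises either), so fill the grid row by row in increasing a, and left to right within a row: each cell's successors are then already labelled.
      b=0  b=1  b=2  b=3  b=4  b=5  b=6  b=7
a=0:    L    L    L    L    W    W    W    W
a=1:    W    W    W    W    W    L    L    L
a=2:    L    L    L    L    W    W    W    W
a=3:    W    W    W    W    W    L    L    L
a=4:    W    W    W    W    L    W    W    W
a=5:    W    W    W    W    W    W    W    W
a=6:    W    W    W    W    L    W    W    W
a=7:    W    W    W    W    W    W    W    W
Cells with no legal move (terminal, hence L): (0,0), (0,1), (0,2), (0,3).
The remaining L cells, each justified by listing all of its moves:
(1,5): L (options (0,5)(W), (1,1)(W), (1,0)(W), (0,4)(W) are all W)
(1,6): L (options (0,6)(W), (1,2)(W), (1,1)(W), (0,5)(W) are all W)
(1,7): L (options (0,7)(W), (1,3)(W), (1,2)(W), (0,6)(W) are all W)
(2,0): L (sole option (1,0)(W) is W)
(2,1): L (options (1,1)(W), (1,0)(W) are all W)
(2,2): L (options (1,2)(W), (1,1)(W) are all W)
(2,3): L (options (1,3)(W), (1,2)(W) are all W)
(3,5): L (options (2,5)(W), (3,1)(W), (3,0)(W), (2,4)(W) are all W)
(3,6): L (options (2,6)(W), (3,2)(W), (3,1)(W), (2,5)(W) are all W)
(3,7): L (options (2,7)(W), (3,3)(W), (3,2)(W), (2,6)(W) are all W)
(4,4): L (options (3,4)(W), (0,4)(W), (4,0)(W), (3,3)(W) are all W)
(6,4): L (options (5,4)(W), (2,4)(W), (1,4)(W), (6,0)(W), (5,3)(W) are all W)
Every other cell has at least one move into one of the L cells above, so it is W.
(5,4): the move to (4,4) reaches an L cell, so W
(3,7): one of the L cells justified above, so L
(7,7): the move to (3,7) reaches an L cell, so W

(5,4): W, (3,7): L, (7,7): W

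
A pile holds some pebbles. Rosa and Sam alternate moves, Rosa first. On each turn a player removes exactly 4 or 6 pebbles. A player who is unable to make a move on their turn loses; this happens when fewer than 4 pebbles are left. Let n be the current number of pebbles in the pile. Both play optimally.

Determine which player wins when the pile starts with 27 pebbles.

Rosa wins.

Build the W/L table. Terminal = L. A non-terminal position is W if it has a move to some L; otherwise it is L.
n=0: no move → L
n=1: no move → L
n=2: no move → L
n=3: no move → L
n=4: reaches L-position 0 → W
n=5: reaches L-position 1 → W
n=6: reaches L-position 2 → W
n=7: reaches L-position 3 → W
n=8: reaches L-position 2 → W
n=9: reaches L-position 3 → W
n=10: only reaches 6(W), 4(W), all W → L
n=11: only reaches 7(W), 5(W), all W → L
n=12: only reaches 8(W), 6(W), all W → L
n=13: only reaches 9(W), 7(W), all W → L
n=14: reaches L-position 10 → W
n=15: reaches L-position 11 → W
n=16: reaches L-position 12 → W
n=17: reaches L-position 13 → W
n=18: reaches L-position 12 → W
n=19: reaches L-position 13 → W
n=20: only reaches 16(W), 14(W), all W → L
n=21: only reaches 17(W), 15(W), all W → L
n=22: only reaches 18(W), 16(W), all W → L
n=23: only reaches 19(W), 17(W), all W → L
n=24: reaches L-position 20 → W
n=25: reaches L-position 21 → W
n=26: reaches L-position 22 → W
n=27: reaches L-position 23 → W
The starting position 27 is W: Rosa should remove 4, leaving 23, handing over an L position.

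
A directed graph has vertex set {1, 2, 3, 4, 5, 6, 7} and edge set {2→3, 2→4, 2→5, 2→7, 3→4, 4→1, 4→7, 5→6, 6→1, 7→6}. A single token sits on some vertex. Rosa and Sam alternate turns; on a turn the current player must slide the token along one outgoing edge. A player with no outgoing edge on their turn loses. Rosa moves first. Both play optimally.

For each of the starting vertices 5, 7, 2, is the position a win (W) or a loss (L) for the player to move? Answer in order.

5: L, 7: L, 2: W

Label each position W (a win for the player to move) or L (a loss). A position with no legal move is L; any other position is W exactly when some move reaches an L, and L when every move reaches a W.
Every edge goes from a vertex to one that appears earlier in the order 1, 6, 7, 4, 5, 3, 2, so processing vertices in that order labels each vertex after all of its successors.
1: no outgoing edge → L
6: reaches L-position 1 → W
7: only reaches 6(W), which is W → L
4: reaches L-position 7 → W
5: only reaches 6(W), which is W → L
3: only reaches 4(W), which is W → L
2: reaches L-position 3 → W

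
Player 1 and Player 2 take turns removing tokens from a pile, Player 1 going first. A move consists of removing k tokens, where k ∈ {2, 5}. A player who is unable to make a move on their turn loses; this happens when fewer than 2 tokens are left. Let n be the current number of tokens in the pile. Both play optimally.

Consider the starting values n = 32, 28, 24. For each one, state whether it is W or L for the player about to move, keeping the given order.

Label each position W (a win for the player to move) or L (a loss). A position with no legal move is L; any other position is W exactly when some move reaches an L, and L when every move reaches a W.
n=0: no move → L
n=1: no move → L
n=2: can move to 0, which is L ⇒ W
n=3: can move to 1, which is L ⇒ W
n=4: the only move is to 2(W), a W ⇒ L
n=5: can move to 0, which is L ⇒ W
n=6: can move to 4, which is L ⇒ W
n=7: moves to 5(W), 2(W); every one is W ⇒ L
n=8: moves to 6(W), 3(W); every one is W ⇒ L
n=9: can move to 7, which is L ⇒ W
n=10: can move to 8, which is L ⇒ W
n=11: moves to 9(W), 6(W); every one is W ⇒ L
n=12: can move to 7, which is L ⇒ W
n=13: can move to 11, which is L ⇒ W
n=14: moves to 12(W), 9(W); every one is W ⇒ L
n=15: moves to 13(W), 10(W); every one is W ⇒ L
n=16: can move to 14, which is L ⇒ W
n=17: can move to 15, which is L ⇒ W
n=18: moves to 16(W), 13(W); every one is W ⇒ L
n=19: can move to 14, which is L ⇒ W
n=20: can move to 18, which is L ⇒ W
n=21: moves to 19(W), 16(W); every one is W ⇒ L
n=22: moves to 20(W), 17(W); every one is W ⇒ L
n=23: can move to 21, which is L ⇒ W
n=24: can move to 22, which is L ⇒ W
n=25: moves to 23(W), 20(W); every one is W ⇒ L
n=26: can move to 21, which is L ⇒ W
n=27: can move to 25, which is L ⇒ W
n=28: moves to 26(W), 23(W); every one is W ⇒ L
n=29: moves to 27(W), 24(W); every one is W ⇒ L
n=30: can move to 28, which is L ⇒ W
n=31: can move to 29, which is L ⇒ W
n=32: moves to 30(W), 27(W); every one is W ⇒ L

32: L, 28: L, 24: W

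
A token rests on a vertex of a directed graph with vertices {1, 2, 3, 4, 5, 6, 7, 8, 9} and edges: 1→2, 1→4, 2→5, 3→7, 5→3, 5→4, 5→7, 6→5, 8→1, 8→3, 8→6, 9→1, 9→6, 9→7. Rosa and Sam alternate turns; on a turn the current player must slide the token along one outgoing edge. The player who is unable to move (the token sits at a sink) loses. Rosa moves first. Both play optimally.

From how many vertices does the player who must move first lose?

Use the standard recursion: the mover loses at a terminal position; elsewhere, the mover wins exactly when some move hands the opponent an L position.
Every edge goes from a vertex to one that appears earlier in the order 7, 4, 3, 5, 6, 2, 1, 8, 9, so processing vertices in that order labels each vertex after all of its successors.
7: no outgoing edge → L
4: no outgoing edge → L
3: can move to 7, which is L ⇒ W
5: can move to 4, which is L ⇒ W
6: the only move is to 5(W), a W ⇒ L
2: the only move is to 5(W), a W ⇒ L
1: can move to 2, which is L ⇒ W
8: can move to 6, which is L ⇒ W
9: can move to 6, which is L ⇒ W
The L vertices are 2, 4, 6, 7; that is 4 in all.

4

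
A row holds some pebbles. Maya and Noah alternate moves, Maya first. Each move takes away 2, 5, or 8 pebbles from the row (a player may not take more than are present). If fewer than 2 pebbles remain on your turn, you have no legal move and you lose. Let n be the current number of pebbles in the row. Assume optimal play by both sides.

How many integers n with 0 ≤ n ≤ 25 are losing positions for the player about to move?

11

Positions with no move are L. A position that does have a move is losing for the player to move precisely when every available move leads to a winning position for the opponent. Fill in the labels:
n=0: no move → L
n=1: no move → L
n=2: →0(L), so W
n=3: →1(L), so W
n=4: →2(W) only, which is W, so L
n=5: →0(L), so W
n=6: →4(L), so W
n=7: →5(W), 2(W) — all W, so L
n=8: →0(L), so W
n=9: →7(L), so W
n=10: →8(W), 5(W), 2(W) — all W, so L
n=11: →9(W), 6(W), 3(W) — all W, so L
n=12: →10(L), so W
n=13: →11(L), so W
n=14: →12(W), 9(W), 6(W) — all W, so L
n=15: →10(L), so W
n=16: →14(L), so W
n=17: →15(W), 12(W), 9(W) — all W, so L
n=18: →10(L), so W
n=19: →17(L), so W
n=20: →18(W), 15(W), 12(W) — all W, so L
n=21: →19(W), 16(W), 13(W) — all W, so L
n=22: →20(L), so W
n=23: →21(L), so W
n=24: →22(W), 19(W), 16(W) — all W, so L
n=25: →20(L), so W
L entries with 0 ≤ n ≤ 25: n = 0, 1, 4, 7, 10, 11, 14, 17, 20, 21, 24; that makes 11.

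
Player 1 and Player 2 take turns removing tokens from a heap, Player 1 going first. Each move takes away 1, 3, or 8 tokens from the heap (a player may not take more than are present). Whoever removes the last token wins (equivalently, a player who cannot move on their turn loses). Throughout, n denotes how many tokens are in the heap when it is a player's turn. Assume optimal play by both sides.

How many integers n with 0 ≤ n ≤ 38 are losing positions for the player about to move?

Work bottom-up. With no move the player to move loses. Otherwise the position is W if at least one move leads to an L position for the opponent, and L if every move leads to a W.
n=0: no move → L
n=1: can move to 0, which is L ⇒ W
n=2: the only move is to 1(W), a W ⇒ L
n=3: can move to 2, which is L ⇒ W
n=4: moves to 3(W), 1(W); every one is W ⇒ L
n=5: can move to 4, which is L ⇒ W
n=6: moves to 5(W), 3(W); every one is W ⇒ L
n=7: can move to 6, which is L ⇒ W
n=8: can move to 0, which is L ⇒ W
n=9: can move to 6, which is L ⇒ W
n=10: can move to 2, which is L ⇒ W
n=11: moves to 10(W), 8(W), 3(W); every one is W ⇒ L
n=12: can move to 11, which is L ⇒ W
n=13: moves to 12(W), 10(W), 5(W); every one is W ⇒ L
n=14: can move to 13, which is L ⇒ W
n=15: moves to 14(W), 12(W), 7(W); every one is W ⇒ L
n=16: can move to 15, which is L ⇒ W
n=17: moves to 16(W), 14(W), 9(W); every one is W ⇒ L
n=18: can move to 17, which is L ⇒ W
n=19: can move to 11, which is L ⇒ W
n=20: can move to 17, which is L ⇒ W
n=21: can move to 13, which is L ⇒ W
n=22: moves to 21(W), 19(W), 14(W); every one is W ⇒ L
n=23: can move to 22, which is L ⇒ W
n=24: moves to 23(W), 21(W), 16(W); every one is W ⇒ L
n=25: can move to 24, which is L ⇒ W
n=26: moves to 25(W), 23(W), 18(W); every one is W ⇒ L
n=27: can move to 26, which is L ⇒ W
n=28: moves to 27(W), 25(W), 20(W); every one is W ⇒ L
n=29: can move to 28, which is L ⇒ W
n=30: can move to 22, which is L ⇒ W
n=31: can move to 28, which is L ⇒ W
n=32: can move to 24, which is L ⇒ W
n=33: moves to 32(W), 30(W), 25(W); every one is W ⇒ L
n=34: can move to 33, which is L ⇒ W
n=35: moves to 34(W), 32(W), 27(W); every one is W ⇒ L
n=36: can move to 35, which is L ⇒ W
n=37: moves to 36(W), 34(W), 29(W); every one is W ⇒ L
n=38: can move to 37, which is L ⇒ W
L entries with 0 ≤ n ≤ 38: n = 0, 2, 4, 6, 11, 13, 15, 17, 22, 24, 26, 28, 33, 35, 37; that makes 15.

15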